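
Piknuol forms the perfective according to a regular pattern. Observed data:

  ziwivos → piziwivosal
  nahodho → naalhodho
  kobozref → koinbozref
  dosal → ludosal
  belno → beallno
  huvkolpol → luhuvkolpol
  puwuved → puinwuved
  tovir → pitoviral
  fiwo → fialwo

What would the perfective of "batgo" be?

baaltgo

"batgo" ends in -o. The stems ending in -o (belno → beallno, nahodho → naalhodho, fiwo → fialwo) insert -al- after the first vowel.
So batgo → baaltgo.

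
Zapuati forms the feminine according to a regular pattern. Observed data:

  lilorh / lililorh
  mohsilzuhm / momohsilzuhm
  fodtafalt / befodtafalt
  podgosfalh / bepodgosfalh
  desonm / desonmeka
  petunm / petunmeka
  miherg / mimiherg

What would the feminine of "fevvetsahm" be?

desonm and mohsilzuhm both end in -m yet inflect differently (desonmeka, momohsilzuhm), so the final letter is not what conditions the rule; the second-to-last letter is.
"fevvetsahm" has second-to-last letter 'h'. The one such stem in the data (mohsilzuhm → momohsilzuhm) repeats the first consonant+vowel as a prefix (as do lilorh, miherg), so the same rule applies.
The other patterns: stems whose second-to-last letter is 'n' add -eka; stems whose second-to-last letter is 'l' add the prefix be-.
So fevvetsahm → fefevvetsahm.

fefevvetsahm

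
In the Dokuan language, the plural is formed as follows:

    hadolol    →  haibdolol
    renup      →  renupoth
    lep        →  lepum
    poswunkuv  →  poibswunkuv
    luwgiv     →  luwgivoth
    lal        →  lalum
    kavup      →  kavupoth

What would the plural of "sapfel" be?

sapfeloth

lep and kavup both end in -p yet inflect differently (lepum, kavupoth), so the final letter is not what conditions the rule; the number of vowels is.
"sapfel" has 2 vowels. The stems with 2 vowels (luwgiv → luwgivoth, kavup → kavupoth, renup → renupoth) add -oth.
So sapfel → sapfeloth.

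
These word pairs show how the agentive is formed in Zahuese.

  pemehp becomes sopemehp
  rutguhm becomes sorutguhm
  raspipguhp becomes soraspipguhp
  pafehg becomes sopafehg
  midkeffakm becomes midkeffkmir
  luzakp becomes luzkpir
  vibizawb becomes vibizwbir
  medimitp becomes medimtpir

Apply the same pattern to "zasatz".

"zasatz" has second-to-last letter 't'. The one such stem in the data (medimitp → medimtpir) deletes the last vowel and adds -ir (as do midkeffakm, luzakp), so the same rule applies.
So zasatz → zastzir.

zastzir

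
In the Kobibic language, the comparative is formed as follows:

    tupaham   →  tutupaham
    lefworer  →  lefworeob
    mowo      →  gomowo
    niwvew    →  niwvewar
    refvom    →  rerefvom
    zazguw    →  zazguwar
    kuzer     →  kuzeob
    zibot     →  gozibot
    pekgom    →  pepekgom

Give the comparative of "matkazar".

matkazaob

niwvew and lefworer both have last vowel 'e' yet inflect differently (niwvewar, lefworeob), so the last vowel is not what conditions the rule; the final letter is.
"matkazar" ends in -r. The stems ending in -r (lefworer → lefworeob, kuzer → kuzeob) drop the final letter and add -ob.
The other patterns: stems ending in -w add -ar; stems ending in -m repeat the first consonant+vowel as a prefix; stems ending in -o or -t add the prefix go-.
So matkazar → matkazaob.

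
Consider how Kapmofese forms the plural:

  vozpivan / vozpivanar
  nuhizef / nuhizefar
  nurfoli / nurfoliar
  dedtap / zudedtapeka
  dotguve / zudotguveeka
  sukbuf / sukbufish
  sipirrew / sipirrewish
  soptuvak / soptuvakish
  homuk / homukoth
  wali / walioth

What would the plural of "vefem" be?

nuhizef and sukbuf both end in -f yet inflect differently (nuhizefar, sukbufish), so the final letter is not what conditions the rule; the first letter is.
"vefem" begins with v-. The one such stem in the data (vozpivan → vozpivanar) adds -ar, so the same rule applies.
The other patterns: stems beginning with d- add zu- … -eka around the stem; stems beginning with s- add -ish; stems beginning with h- or w- add -oth.
So vefem → vefemar.

vefemar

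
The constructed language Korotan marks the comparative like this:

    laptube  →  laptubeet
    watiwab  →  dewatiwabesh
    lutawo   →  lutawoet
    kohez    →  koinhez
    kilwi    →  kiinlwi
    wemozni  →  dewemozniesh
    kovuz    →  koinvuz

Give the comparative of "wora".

deworaesh

wemozni and kilwi both end in -i yet inflect differently (dewemozniesh, kiinlwi), so the final letter is not what conditions the rule; the first letter is.
"wora" begins with w-. The stems beginning with w- (wemozni → dewemozniesh, watiwab → dewatiwabesh) add de- … -esh around the stem.
So wora → deworaesh.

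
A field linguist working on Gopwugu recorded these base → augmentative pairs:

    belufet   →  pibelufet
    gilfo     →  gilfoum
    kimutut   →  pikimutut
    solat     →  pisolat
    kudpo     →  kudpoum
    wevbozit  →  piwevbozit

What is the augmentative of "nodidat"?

pinodidat

"nodidat" ends in -t. The stems ending in -t (wevbozit → piwevbozit, kimutut → pikimutut, solat → pisolat) add the prefix pi-.
So nodidat → pinodidat.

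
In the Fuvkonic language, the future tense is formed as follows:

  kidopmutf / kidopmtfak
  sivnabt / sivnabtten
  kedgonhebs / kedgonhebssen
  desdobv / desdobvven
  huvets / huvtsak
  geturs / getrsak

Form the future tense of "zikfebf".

kedgonhebs and geturs both end in -s yet inflect differently (kedgonhebssen, getrsak), so the final letter is not what conditions the rule; the second-to-last letter is.
"zikfebf" has second-to-last letter 'b'. The stems whose second-to-last letter is 'b' (desdobv → desdobvven, sivnabt → sivnabtten, kedgonhebs → kedgonhebssen) double the final consonant and add -en.
The other pattern: stems whose second-to-last letter is 'r' or 't' delete the last vowel and add -ak.
So zikfebf → zikfebffen.

zikfebffen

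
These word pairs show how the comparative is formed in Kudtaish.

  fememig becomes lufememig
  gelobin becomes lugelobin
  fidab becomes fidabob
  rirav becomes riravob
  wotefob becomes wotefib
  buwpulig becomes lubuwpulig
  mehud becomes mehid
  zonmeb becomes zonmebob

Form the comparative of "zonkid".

wotefob and fidab both end in -b yet inflect differently (wotefib, fidabob), so the final letter is not what conditions the rule; the last vowel is.
"zonkid" has last vowel 'i'. The stems whose last vowel is 'i' (gelobin → lugelobin, fememig → lufememig, buwpulig → lubuwpulig) add the prefix lu-.
The other patterns: stems whose last vowel is 'o' or 'u' change the last vowel to 'i'; stems whose last vowel is 'a' or 'e' add -ob.
So zonkid → luzonkid.

luzonkid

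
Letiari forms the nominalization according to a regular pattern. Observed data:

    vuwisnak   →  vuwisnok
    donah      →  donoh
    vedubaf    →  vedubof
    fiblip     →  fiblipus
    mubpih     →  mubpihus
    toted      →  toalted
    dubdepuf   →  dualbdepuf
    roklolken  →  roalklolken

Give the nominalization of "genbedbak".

donah and mubpih both end in -h yet inflect differently (donoh, mubpihus), so the final letter is not what conditions the rule; the last vowel is.
"genbedbak" has last vowel 'a'. The stems whose last vowel is 'a' (vuwisnak → vuwisnok, donah → donoh, vedubaf → vedubof) change the last vowel to 'o'.
The other patterns: stems whose last vowel is 'i' add -us; stems whose last vowel is 'e' or 'u' insert -al- after the first vowel.
So genbedbak → genbedbok.

genbedbok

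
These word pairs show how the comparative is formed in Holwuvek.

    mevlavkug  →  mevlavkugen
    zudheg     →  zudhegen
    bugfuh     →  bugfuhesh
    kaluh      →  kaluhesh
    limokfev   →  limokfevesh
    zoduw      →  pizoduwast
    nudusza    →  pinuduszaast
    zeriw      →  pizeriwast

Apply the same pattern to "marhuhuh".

marhuhuhesh

mevlavkug and bugfuh both have last vowel 'u' yet inflect differently (mevlavkugen, bugfuhesh), so the last vowel is not what conditions the rule; the final letter is.
"marhuhuh" ends in -h. The stems ending in -h (bugfuh → bugfuhesh, kaluh → kaluhesh) add -esh.
The other patterns: stems ending in -g add -en; stems ending in -a or -w add pi- … -ast around the stem.
So marhuhuh → marhuhuhesh.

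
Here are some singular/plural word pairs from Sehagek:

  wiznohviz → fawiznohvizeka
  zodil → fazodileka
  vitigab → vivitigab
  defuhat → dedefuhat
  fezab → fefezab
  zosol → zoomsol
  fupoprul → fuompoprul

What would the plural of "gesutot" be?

geomsutot

"gesutot" has last vowel 'o'. The one such stem in the data (zosol → zoomsol) inserts -om- after the first vowel (as does fupoprul), so the same rule applies.
The other patterns: stems whose last vowel is 'i' add fa- … -eka around the stem; stems whose last vowel is 'a' repeat the first consonant+vowel as a prefix.
So gesutot → geomsutot.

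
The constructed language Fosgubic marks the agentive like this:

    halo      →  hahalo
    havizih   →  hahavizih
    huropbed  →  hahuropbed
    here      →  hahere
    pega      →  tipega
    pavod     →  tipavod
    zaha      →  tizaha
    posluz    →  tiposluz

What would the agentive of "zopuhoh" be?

tizopuhoh

huropbed and pavod both end in -d yet inflect differently (hahuropbed, tipavod), so the final letter is not what conditions the rule; the first letter is.
"zopuhoh" begins with z-. The one such stem in the data (zaha → tizaha) adds the prefix ti-, so the same rule applies.
The other pattern: stems beginning with h- add the prefix ha-.
So zopuhoh → tizopuhoh.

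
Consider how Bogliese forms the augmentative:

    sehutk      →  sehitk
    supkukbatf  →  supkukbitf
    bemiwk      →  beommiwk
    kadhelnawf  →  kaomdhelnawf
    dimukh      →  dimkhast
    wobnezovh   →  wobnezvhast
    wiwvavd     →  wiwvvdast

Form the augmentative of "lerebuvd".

lerebvdast

sehutk and bemiwk both end in -k yet inflect differently (sehitk, beommiwk), so the final letter is not what conditions the rule; the second-to-last letter is.
"lerebuvd" has second-to-last letter 'v'. The stems whose second-to-last letter is 'v' (wobnezovh → wobnezvhast, wiwvavd → wiwvvdast) delete the last vowel and add -ast.
So lerebuvd → lerebvdast.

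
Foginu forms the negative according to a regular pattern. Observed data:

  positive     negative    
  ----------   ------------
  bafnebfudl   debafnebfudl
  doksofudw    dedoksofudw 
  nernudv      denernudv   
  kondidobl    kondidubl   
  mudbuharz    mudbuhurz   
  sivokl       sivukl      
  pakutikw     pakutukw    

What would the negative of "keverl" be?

kevurl

bafnebfudl and kondidobl both end in -l yet inflect differently (debafnebfudl, kondidubl), so the final letter is not what conditions the rule; the second-to-last letter is.
"keverl" has second-to-last letter 'r'. The one such stem in the data (mudbuharz → mudbuhurz) changes the last vowel to 'u' (as do kondidobl, sivokl), so the same rule applies.
The other pattern: stems whose second-to-last letter is 'd' add the prefix de-.
So keverl → kevurl.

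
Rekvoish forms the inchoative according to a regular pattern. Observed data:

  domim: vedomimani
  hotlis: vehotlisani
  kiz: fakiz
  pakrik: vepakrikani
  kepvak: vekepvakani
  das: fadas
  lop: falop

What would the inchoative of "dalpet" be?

vedalpetani

"dalpet" has 2 vowels. The stems with 2 vowels (pakrik → vepakrikani, hotlis → vehotlisani, domim → vedomimani) add ve- … -ani around the stem.
The other pattern: stems with 1 vowel add the prefix fa-.
So dalpet → vedalpetani.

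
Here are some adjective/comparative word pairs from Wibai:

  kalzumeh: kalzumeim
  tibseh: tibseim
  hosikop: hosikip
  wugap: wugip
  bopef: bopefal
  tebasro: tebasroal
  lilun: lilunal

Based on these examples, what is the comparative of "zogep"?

zogip

kalzumeh and bopef both have last vowel 'e' yet inflect differently (kalzumeim, bopefal), so the last vowel is not what conditions the rule; the final letter is.
"zogep" ends in -p. The stems ending in -p (hosikop → hosikip, wugap → wugip) change the last vowel to 'i'.
So zogep → zogip.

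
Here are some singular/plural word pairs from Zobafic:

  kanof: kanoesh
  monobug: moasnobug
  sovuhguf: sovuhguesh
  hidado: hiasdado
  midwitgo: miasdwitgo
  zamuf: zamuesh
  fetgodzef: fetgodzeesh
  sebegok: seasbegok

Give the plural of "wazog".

waaszog

kanof and sebegok both have last vowel 'o' yet inflect differently (kanoesh, seasbegok), so the last vowel is not what conditions the rule; the final letter is.
"wazog" ends in -g. The one such stem in the data (monobug → moasnobug) inserts -as- after the first vowel (as do sebegok, midwitgo), so the same rule applies.
So wazog → waaszog.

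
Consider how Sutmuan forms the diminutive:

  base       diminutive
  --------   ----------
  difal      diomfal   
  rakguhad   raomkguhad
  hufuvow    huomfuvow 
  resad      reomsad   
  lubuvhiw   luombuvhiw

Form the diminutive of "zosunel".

zoomsunel

Every pair shown (difal → diomfal, rakguhad → raomkguhad, hufuvow → huomfuvow, …) follows the same rule: insert -om- after the first vowel.
So zosunel → zoomsunel.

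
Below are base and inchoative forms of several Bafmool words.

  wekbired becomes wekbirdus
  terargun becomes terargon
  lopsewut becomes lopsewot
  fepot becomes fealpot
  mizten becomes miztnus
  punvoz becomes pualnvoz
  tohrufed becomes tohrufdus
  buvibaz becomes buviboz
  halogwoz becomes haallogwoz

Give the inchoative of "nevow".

nealvow

mizten and terargun both end in -n yet inflect differently (miztnus, terargon), so the final letter is not what conditions the rule; the last vowel is.
"nevow" has last vowel 'o'. The stems whose last vowel is 'o' (fepot → fealpot, halogwoz → haallogwoz, punvoz → pualnvoz) insert -al- after the first vowel.
The other patterns: stems whose last vowel is 'e' delete the last vowel and add -us; stems whose last vowel is 'a' or 'u' change the last vowel to 'o'.
So nevow → nealvow.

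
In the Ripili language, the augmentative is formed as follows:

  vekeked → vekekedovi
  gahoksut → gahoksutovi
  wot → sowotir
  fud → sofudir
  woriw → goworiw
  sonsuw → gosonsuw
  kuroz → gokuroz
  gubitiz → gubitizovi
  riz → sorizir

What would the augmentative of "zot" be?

"zot" has 1 vowel. The stems with 1 vowel (riz → sorizir, fud → sofudir, wot → sowotir) add so- … -ir around the stem.
So zot → sozotir.

sozotir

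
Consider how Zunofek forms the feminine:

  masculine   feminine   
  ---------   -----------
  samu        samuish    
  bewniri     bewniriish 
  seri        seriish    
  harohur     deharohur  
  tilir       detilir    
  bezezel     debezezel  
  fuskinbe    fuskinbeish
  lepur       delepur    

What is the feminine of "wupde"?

samu and harohur both have last vowel 'u' yet inflect differently (samuish, deharohur), so the last vowel is not what conditions the rule; whether the stem ends in a vowel or a consonant is.
"wupde" ends in a vowel. The stems ending in a vowel (fuskinbe → fuskinbeish, samu → samuish, seri → seriish) add -ish.
So wupde → wupdeish.

wupdeish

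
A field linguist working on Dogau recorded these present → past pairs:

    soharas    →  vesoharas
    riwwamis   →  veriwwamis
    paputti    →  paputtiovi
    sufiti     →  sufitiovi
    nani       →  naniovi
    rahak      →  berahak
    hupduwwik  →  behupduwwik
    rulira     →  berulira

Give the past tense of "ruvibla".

riwwamis and paputti both have last vowel 'i' yet inflect differently (veriwwamis, paputtiovi), so the last vowel is not what conditions the rule; the final letter is.
"ruvibla" ends in -a. The one such stem in the data (rulira → berulira) adds the prefix be-, so the same rule applies.
So ruvibla → beruvibla.

beruvibla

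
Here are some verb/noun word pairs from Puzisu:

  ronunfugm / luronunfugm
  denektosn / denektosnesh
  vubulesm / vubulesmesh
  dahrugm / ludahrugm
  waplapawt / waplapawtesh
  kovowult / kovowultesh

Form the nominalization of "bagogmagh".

lubagogmagh

ronunfugm and vubulesm both end in -m yet inflect differently (luronunfugm, vubulesmesh), so the final letter is not what conditions the rule; the second-to-last letter is.
"bagogmagh" has second-to-last letter 'g'. The stems whose second-to-last letter is 'g' (ronunfugm → luronunfugm, dahrugm → ludahrugm) add the prefix lu-.
The other pattern: stems whose second-to-last letter is 'l', 's' or 'w' add -esh.
So bagogmagh → lubagogmagh.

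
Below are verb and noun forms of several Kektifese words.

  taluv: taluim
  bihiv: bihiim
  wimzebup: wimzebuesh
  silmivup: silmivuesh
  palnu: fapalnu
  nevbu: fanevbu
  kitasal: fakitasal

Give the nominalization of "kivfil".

"kivfil" ends in -l. The one such stem in the data (kitasal → fakitasal) adds the prefix fa-, so the same rule applies.
The other patterns: stems ending in -v drop the final letter and add -im; stems ending in -p drop the final letter and add -esh.
So kivfil → fakivfil.

fakivfil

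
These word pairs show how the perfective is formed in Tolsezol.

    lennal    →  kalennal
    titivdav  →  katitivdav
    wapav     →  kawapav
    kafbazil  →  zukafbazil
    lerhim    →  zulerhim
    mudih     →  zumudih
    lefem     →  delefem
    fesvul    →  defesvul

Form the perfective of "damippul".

dedamippul

lennal and kafbazil both end in -l yet inflect differently (kalennal, zukafbazil), so the final letter is not what conditions the rule; the last vowel is.
"damippul" has last vowel 'u'. The one such stem in the data (fesvul → defesvul) adds the prefix de-, so the same rule applies.
So damippul → dedamippul.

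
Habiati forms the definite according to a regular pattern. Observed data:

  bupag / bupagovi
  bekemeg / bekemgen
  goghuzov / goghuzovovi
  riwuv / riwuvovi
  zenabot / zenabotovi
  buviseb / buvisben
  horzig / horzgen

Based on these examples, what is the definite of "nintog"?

nintogovi

horzig and bupag both end in -g yet inflect differently (horzgen, bupagovi), so the final letter is not what conditions the rule; the last vowel is.
"nintog" has last vowel 'o'. The stems whose last vowel is 'o' (goghuzov → goghuzovovi, zenabot → zenabotovi) add -ovi.
So nintog → nintogovi.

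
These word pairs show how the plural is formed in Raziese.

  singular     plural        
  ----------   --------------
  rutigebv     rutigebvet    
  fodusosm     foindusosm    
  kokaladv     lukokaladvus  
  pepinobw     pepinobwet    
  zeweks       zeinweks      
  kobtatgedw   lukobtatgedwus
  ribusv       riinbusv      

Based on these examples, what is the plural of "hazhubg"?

hazhubget

"hazhubg" has second-to-last letter 'b'. The stems whose second-to-last letter is 'b' (pepinobw → pepinobwet, rutigebv → rutigebvet) add -et.
The other patterns: stems whose second-to-last letter is 'd' add lu- … -us around the stem; stems whose second-to-last letter is 'k' or 's' insert -in- after the first vowel.
So hazhubg → hazhubget.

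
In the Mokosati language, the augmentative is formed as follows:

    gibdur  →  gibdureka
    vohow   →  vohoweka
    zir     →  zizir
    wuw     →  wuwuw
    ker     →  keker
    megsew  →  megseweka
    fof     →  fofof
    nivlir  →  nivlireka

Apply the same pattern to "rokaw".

rokaweka

ker and gibdur both end in -r yet inflect differently (keker, gibdureka), so the final letter is not what conditions the rule; the number of vowels is.
"rokaw" has 2 vowels. The stems with 2 vowels (gibdur → gibdureka, nivlir → nivlireka, vohow → vohoweka) add -eka.
So rokaw → rokaweka.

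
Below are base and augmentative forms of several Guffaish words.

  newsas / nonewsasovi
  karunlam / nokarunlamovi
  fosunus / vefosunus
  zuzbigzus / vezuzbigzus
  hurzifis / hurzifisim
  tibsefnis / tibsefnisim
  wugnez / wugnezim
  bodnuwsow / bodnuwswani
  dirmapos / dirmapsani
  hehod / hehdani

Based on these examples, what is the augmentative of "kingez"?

kingezim

newsas and fosunus both end in -s yet inflect differently (nonewsasovi, vefosunus), so the final letter is not what conditions the rule; the last vowel is.
"kingez" has last vowel 'e'. The one such stem in the data (wugnez → wugnezim) adds -im, so the same rule applies.
The other patterns: stems whose last vowel is 'a' add no- … -ovi around the stem; stems whose last vowel is 'u' add the prefix ve-; stems whose last vowel is 'o' delete the last vowel and add -ani.
So kingez → kingezim.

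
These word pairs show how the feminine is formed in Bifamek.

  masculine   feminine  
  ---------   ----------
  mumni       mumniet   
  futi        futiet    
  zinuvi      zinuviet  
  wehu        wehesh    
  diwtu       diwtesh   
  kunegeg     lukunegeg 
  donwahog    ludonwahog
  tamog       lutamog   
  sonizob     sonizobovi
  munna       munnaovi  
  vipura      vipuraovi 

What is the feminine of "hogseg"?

donwahog and sonizob both have last vowel 'o' yet inflect differently (ludonwahog, sonizobovi), so the last vowel is not what conditions the rule; the final letter is.
"hogseg" ends in -g. The stems ending in -g (kunegeg → lukunegeg, donwahog → ludonwahog, tamog → lutamog) add the prefix lu-.
So hogseg → luhogseg.

luhogseg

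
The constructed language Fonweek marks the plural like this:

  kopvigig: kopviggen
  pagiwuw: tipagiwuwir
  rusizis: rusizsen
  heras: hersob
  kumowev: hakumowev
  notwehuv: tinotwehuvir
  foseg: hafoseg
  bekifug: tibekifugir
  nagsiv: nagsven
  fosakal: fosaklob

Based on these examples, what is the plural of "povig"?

povgen

heras and rusizis both end in -s yet inflect differently (hersob, rusizsen), so the final letter is not what conditions the rule; the last vowel is.
"povig" has last vowel 'i'. The stems whose last vowel is 'i' (rusizis → rusizsen, nagsiv → nagsven, kopvigig → kopviggen) delete the last vowel and add -en.
The other patterns: stems whose last vowel is 'a' delete the last vowel and add -ob; stems whose last vowel is 'e' add the prefix ha-; stems whose last vowel is 'u' add ti- … -ir around the stem.
So povig → povgen.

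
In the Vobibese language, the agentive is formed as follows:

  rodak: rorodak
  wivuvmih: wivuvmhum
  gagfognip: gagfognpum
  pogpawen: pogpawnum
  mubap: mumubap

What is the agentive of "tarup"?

gagfognip and mubap both end in -p yet inflect differently (gagfognpum, mumubap), so the final letter is not what conditions the rule; the number of vowels is.
"tarup" has 2 vowels. The stems with 2 vowels (rodak → rorodak, mubap → mumubap) repeat the first consonant+vowel as a prefix.
So tarup → tatarup.

tatarup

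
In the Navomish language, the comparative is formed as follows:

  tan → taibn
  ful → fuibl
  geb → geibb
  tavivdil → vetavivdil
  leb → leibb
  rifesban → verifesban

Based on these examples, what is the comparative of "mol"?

ful and tavivdil both end in -l yet inflect differently (fuibl, vetavivdil), so the final letter is not what conditions the rule; the number of vowels is.
"mol" has 1 vowel. The stems with 1 vowel (ful → fuibl, leb → leibb, tan → taibn) insert -ib- after the first vowel.
The other pattern: stems with 3 vowels add the prefix ve-.
So mol → moibl.

moibl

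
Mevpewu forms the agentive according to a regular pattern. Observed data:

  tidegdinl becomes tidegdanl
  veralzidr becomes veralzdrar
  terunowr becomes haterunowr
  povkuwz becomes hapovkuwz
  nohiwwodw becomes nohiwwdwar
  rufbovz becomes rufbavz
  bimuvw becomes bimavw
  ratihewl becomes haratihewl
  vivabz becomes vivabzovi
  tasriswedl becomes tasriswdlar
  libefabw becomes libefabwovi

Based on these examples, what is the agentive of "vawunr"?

"vawunr" has second-to-last letter 'n'. The one such stem in the data (tidegdinl → tidegdanl) changes the last vowel to 'a' (as do bimuvw, rufbovz), so the same rule applies.
So vawunr → vawanr.

vawanr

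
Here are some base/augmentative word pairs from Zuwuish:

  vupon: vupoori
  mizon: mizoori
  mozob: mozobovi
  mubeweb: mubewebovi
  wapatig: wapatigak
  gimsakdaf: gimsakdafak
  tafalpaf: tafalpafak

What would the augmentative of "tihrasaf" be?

vupon and mozob both have last vowel 'o' yet inflect differently (vupoori, mozobovi), so the last vowel is not what conditions the rule; the final letter is.
"tihrasaf" ends in -f. The stems ending in -f (gimsakdaf → gimsakdafak, tafalpaf → tafalpafak) add -ak.
The other patterns: stems ending in -n drop the final letter and add -ori; stems ending in -b add -ovi.
So tihrasaf → tihrasafak.

tihrasafak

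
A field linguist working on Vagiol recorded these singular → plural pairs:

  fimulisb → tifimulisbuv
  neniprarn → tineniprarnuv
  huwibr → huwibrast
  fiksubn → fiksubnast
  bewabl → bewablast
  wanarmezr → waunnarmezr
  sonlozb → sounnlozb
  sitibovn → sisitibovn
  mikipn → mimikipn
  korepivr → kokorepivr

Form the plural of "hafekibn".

neniprarn and fiksubn both end in -n yet inflect differently (tineniprarnuv, fiksubnast), so the final letter is not what conditions the rule; the second-to-last letter is.
"hafekibn" has second-to-last letter 'b'. The stems whose second-to-last letter is 'b' (huwibr → huwibrast, fiksubn → fiksubnast, bewabl → bewablast) add -ast.
The other patterns: stems whose second-to-last letter is 'r' or 's' add ti- … -uv around the stem; stems whose second-to-last letter is 'z' insert -un- after the first vowel; stems whose second-to-last letter is 'p' or 'v' repeat the first consonant+vowel as a prefix.
So hafekibn → hafekibnast.

hafekibnast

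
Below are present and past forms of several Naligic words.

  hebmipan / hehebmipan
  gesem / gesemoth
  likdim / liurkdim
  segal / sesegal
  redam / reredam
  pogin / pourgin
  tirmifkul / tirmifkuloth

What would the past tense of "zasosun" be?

hebmipan and pogin both end in -n yet inflect differently (hehebmipan, pourgin), so the final letter is not what conditions the rule; the last vowel is.
"zasosun" has last vowel 'u'. The one such stem in the data (tirmifkul → tirmifkuloth) adds -oth, so the same rule applies.
So zasosun → zasosunoth.

zasosunoth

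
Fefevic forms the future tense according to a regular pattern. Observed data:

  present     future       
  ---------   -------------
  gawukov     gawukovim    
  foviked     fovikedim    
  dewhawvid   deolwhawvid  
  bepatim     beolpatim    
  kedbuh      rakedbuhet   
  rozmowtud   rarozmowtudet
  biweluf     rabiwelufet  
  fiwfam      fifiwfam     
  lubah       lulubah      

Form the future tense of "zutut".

razututet

foviked and dewhawvid both end in -d yet inflect differently (fovikedim, deolwhawvid), so the final letter is not what conditions the rule; the last vowel is.
"zutut" has last vowel 'u'. The stems whose last vowel is 'u' (kedbuh → rakedbuhet, rozmowtud → rarozmowtudet, biweluf → rabiwelufet) add ra- … -et around the stem.
So zutut → razututet.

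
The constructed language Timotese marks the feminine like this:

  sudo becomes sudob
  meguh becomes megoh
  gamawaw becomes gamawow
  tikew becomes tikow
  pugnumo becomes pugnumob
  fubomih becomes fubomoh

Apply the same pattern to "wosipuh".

wosipoh

"wosipuh" ends in -h. The stems ending in -h (fubomih → fubomoh, meguh → megoh) change the last vowel to 'o'.
So wosipuh → wosipoh.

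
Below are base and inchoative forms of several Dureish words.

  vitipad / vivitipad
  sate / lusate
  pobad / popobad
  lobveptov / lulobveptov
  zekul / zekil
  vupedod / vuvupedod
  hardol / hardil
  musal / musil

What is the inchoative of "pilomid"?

musal and vitipad both have last vowel 'a' yet inflect differently (musil, vivitipad), so the last vowel is not what conditions the rule; the final letter is.
"pilomid" ends in -d. The stems ending in -d (vitipad → vivitipad, pobad → popobad, vupedod → vuvupedod) repeat the first consonant+vowel as a prefix.
The other patterns: stems ending in -l change the last vowel to 'i'; stems ending in -e or -v add the prefix lu-.
So pilomid → pipilomid.

pipilomid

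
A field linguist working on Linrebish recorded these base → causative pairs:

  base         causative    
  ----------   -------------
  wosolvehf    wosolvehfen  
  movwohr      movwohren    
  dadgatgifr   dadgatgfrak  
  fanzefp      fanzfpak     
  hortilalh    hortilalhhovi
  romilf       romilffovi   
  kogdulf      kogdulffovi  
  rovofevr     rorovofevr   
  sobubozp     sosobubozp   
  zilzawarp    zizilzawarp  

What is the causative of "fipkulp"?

fipkulppovi

"fipkulp" has second-to-last letter 'l'. The stems whose second-to-last letter is 'l' (hortilalh → hortilalhhovi, romilf → romilffovi, kogdulf → kogdulffovi) double the final consonant and add -ovi.
So fipkulp → fipkulppovi.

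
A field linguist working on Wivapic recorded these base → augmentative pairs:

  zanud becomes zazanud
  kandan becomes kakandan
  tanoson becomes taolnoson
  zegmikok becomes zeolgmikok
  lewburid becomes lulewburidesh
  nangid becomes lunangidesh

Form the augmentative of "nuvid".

lunuvidesh

tanoson and kandan both end in -n yet inflect differently (taolnoson, kakandan), so the final letter is not what conditions the rule; the last vowel is.
"nuvid" has last vowel 'i'. The stems whose last vowel is 'i' (lewburid → lulewburidesh, nangid → lunangidesh) add lu- … -esh around the stem.
The other patterns: stems whose last vowel is 'o' insert -ol- after the first vowel; stems whose last vowel is 'a' or 'u' repeat the first consonant+vowel as a prefix.
So nuvid → lunuvidesh.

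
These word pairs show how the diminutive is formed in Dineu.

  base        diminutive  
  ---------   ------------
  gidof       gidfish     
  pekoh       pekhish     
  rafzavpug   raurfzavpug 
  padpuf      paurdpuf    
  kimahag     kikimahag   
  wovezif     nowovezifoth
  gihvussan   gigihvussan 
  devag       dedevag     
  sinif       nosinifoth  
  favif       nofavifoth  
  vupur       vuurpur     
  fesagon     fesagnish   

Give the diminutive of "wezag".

wewezag

fesagon and gihvussan both end in -n yet inflect differently (fesagnish, gigihvussan), so the final letter is not what conditions the rule; the last vowel is.
"wezag" has last vowel 'a'. The stems whose last vowel is 'a' (kimahag → kikimahag, devag → dedevag, gihvussan → gigihvussan) repeat the first consonant+vowel as a prefix.
So wezag → wewezag.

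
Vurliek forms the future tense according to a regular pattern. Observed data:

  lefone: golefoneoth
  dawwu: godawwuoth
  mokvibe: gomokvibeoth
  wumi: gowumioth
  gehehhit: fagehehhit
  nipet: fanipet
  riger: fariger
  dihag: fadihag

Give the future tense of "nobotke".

gonobotkeoth

wumi and gehehhit both have last vowel 'i' yet inflect differently (gowumioth, fagehehhit), so the last vowel is not what conditions the rule; whether the stem ends in a vowel or a consonant is.
"nobotke" ends in a vowel. The stems ending in a vowel (lefone → golefoneoth, dawwu → godawwuoth, mokvibe → gomokvibeoth) add go- … -oth around the stem.
The other pattern: stems ending in a consonant add the prefix fa-.
So nobotke → gonobotkeoth.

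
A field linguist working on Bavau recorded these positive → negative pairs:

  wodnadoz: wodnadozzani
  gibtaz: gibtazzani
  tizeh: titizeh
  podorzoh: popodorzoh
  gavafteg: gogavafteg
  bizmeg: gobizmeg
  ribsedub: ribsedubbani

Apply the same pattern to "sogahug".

tizeh and gavafteg both have last vowel 'e' yet inflect differently (titizeh, gogavafteg), so the last vowel is not what conditions the rule; the final letter is.
"sogahug" ends in -g. The stems ending in -g (gavafteg → gogavafteg, bizmeg → gobizmeg) add the prefix go-.
The other patterns: stems ending in -h repeat the first consonant+vowel as a prefix; stems ending in -b or -z double the final consonant and add -ani.
So sogahug → gosogahug.

gosogahug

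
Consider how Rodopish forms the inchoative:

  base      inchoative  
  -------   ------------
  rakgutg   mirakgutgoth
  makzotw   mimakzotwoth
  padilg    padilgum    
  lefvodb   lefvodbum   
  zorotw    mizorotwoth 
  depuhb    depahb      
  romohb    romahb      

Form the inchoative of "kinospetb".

rakgutg and padilg both end in -g yet inflect differently (mirakgutgoth, padilgum), so the final letter is not what conditions the rule; the second-to-last letter is.
"kinospetb" has second-to-last letter 't'. The stems whose second-to-last letter is 't' (zorotw → mizorotwoth, rakgutg → mirakgutgoth, makzotw → mimakzotwoth) add mi- … -oth around the stem.
The other patterns: stems whose second-to-last letter is 'h' change the last vowel to 'a'; stems whose second-to-last letter is 'd' or 'l' add -um.
So kinospetb → mikinospetboth.

mikinospetboth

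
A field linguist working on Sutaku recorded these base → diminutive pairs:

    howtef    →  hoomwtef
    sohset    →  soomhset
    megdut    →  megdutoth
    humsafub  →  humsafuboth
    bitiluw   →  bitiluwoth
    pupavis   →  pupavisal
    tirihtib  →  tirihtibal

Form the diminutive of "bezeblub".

bezebluboth

"bezeblub" has last vowel 'u'. The stems whose last vowel is 'u' (megdut → megdutoth, humsafub → humsafuboth, bitiluw → bitiluwoth) add -oth.
So bezeblub → bezebluboth.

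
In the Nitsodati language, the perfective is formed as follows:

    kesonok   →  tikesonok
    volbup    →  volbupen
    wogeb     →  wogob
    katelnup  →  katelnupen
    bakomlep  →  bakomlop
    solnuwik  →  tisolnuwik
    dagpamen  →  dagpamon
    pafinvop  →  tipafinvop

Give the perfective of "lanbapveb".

lanbapvob

"lanbapveb" has last vowel 'e'. The stems whose last vowel is 'e' (dagpamen → dagpamon, bakomlep → bakomlop, wogeb → wogob) change the last vowel to 'o'.
The other patterns: stems whose last vowel is 'u' add -en; stems whose last vowel is 'i' or 'o' add the prefix ti-.
So lanbapveb → lanbapvob.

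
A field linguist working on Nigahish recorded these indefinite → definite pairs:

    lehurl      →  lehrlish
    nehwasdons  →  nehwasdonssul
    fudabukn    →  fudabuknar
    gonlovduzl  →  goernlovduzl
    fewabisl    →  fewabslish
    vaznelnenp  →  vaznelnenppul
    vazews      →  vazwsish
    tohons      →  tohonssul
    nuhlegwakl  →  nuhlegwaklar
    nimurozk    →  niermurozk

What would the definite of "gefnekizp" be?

geerfnekizp

gonlovduzl and nuhlegwakl both end in -l yet inflect differently (goernlovduzl, nuhlegwaklar), so the final letter is not what conditions the rule; the second-to-last letter is.
"gefnekizp" has second-to-last letter 'z'. The stems whose second-to-last letter is 'z' (nimurozk → niermurozk, gonlovduzl → goernlovduzl) insert -er- after the first vowel.
The other patterns: stems whose second-to-last letter is 'n' double the final consonant and add -ul; stems whose second-to-last letter is 'k' add -ar; stems whose second-to-last letter is 'r', 's' or 'w' delete the last vowel and add -ish.
So gefnekizp → geerfnekizp.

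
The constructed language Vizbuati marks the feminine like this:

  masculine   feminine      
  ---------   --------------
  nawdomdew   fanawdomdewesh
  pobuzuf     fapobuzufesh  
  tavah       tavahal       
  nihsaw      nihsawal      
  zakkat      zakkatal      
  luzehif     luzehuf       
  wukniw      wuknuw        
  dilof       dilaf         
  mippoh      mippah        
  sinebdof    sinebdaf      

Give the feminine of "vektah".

"vektah" has last vowel 'a'. The stems whose last vowel is 'a' (tavah → tavahal, nihsaw → nihsawal, zakkat → zakkatal) add -al.
So vektah → vektahal.

vektahal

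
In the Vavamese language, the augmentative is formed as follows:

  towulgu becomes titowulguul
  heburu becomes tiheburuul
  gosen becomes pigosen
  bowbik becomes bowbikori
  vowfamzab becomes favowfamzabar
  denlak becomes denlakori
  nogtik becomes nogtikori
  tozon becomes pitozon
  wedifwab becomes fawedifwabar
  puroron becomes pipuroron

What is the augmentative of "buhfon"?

pibuhfon

"buhfon" ends in -n. The stems ending in -n (puroron → pipuroron, gosen → pigosen, tozon → pitozon) add the prefix pi-.
The other patterns: stems ending in -k add -ori; stems ending in -u add ti- … -ul around the stem; stems ending in -b add fa- … -ar around the stem.
So buhfon → pibuhfon.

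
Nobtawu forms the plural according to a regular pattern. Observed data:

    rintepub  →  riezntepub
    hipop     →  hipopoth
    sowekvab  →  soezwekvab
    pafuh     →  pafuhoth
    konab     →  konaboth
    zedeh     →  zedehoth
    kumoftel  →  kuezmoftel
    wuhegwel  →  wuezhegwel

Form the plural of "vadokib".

vaezdokib

konab and rintepub both end in -b yet inflect differently (konaboth, riezntepub), so the final letter is not what conditions the rule; the number of vowels is.
"vadokib" has 3 vowels. The stems with 3 vowels (rintepub → riezntepub, kumoftel → kuezmoftel, sowekvab → soezwekvab) insert -ez- after the first vowel.
The other pattern: stems with 2 vowels add -oth.
So vadokib → vaezdokib.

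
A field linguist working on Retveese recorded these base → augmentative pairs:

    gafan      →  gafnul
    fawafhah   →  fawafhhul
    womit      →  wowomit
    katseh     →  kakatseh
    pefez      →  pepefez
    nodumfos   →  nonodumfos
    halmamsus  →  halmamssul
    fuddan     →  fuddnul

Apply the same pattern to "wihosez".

"wihosez" has last vowel 'e'. The stems whose last vowel is 'e' (pefez → pepefez, katseh → kakatseh) repeat the first consonant+vowel as a prefix.
The other pattern: stems whose last vowel is 'a' or 'u' delete the last vowel and add -ul.
So wihosez → wiwihosez.

wiwihosez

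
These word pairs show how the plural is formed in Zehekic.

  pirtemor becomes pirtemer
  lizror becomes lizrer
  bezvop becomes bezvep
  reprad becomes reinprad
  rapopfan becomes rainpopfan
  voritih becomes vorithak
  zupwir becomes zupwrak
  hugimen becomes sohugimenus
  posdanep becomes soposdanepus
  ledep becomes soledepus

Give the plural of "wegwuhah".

pirtemor and zupwir both end in -r yet inflect differently (pirtemer, zupwrak), so the final letter is not what conditions the rule; the last vowel is.
"wegwuhah" has last vowel 'a'. The stems whose last vowel is 'a' (reprad → reinprad, rapopfan → rainpopfan) insert -in- after the first vowel.
The other patterns: stems whose last vowel is 'o' change the last vowel to 'e'; stems whose last vowel is 'i' delete the last vowel and add -ak; stems whose last vowel is 'e' add so- … -us around the stem.
So wegwuhah → weingwuhah.

weingwuhah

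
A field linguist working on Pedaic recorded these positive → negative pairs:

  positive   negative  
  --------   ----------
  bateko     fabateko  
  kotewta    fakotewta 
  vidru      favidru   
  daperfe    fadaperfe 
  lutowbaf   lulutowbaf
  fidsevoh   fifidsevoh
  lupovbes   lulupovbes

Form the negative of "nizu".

daperfe and lupovbes both have last vowel 'e' yet inflect differently (fadaperfe, lulupovbes), so the last vowel is not what conditions the rule; whether the stem ends in a vowel or a consonant is.
"nizu" ends in a vowel. The stems ending in a vowel (daperfe → fadaperfe, bateko → fabateko, kotewta → fakotewta) add the prefix fa-.
The other pattern: stems ending in a consonant repeat the first consonant+vowel as a prefix.
So nizu → fanizu.

fanizu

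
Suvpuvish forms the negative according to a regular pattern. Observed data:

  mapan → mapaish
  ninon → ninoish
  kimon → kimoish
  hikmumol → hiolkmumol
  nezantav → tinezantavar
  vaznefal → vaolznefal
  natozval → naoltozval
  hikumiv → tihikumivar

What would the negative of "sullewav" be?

kimon and hikmumol both have last vowel 'o' yet inflect differently (kimoish, hiolkmumol), so the last vowel is not what conditions the rule; the final letter is.
"sullewav" ends in -v. The stems ending in -v (nezantav → tinezantavar, hikumiv → tihikumivar) add ti- … -ar around the stem.
So sullewav → tisullewavar.

tisullewavar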